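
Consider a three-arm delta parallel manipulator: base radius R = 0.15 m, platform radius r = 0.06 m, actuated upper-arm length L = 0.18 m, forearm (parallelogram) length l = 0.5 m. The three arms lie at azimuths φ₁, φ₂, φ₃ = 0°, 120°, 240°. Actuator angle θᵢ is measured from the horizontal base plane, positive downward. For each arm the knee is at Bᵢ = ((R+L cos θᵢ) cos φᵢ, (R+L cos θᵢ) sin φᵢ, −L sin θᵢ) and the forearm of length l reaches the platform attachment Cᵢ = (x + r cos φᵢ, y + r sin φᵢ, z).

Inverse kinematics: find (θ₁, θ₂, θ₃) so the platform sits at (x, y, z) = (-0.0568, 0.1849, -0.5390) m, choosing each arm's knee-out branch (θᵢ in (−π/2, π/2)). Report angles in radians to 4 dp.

arm 1 (φ=0.0°): x'=-0.0568, y'=0.1849
  A=0.1468, B=-0.5390, C=(l²−L²−A²−y'²−z²)/(2L)=-0.3574
  √(A²+B²)=0.5586;  θ1 = -1.3049+2.2650 ≈ 0.9601
arm 2 (φ=120.0°): x'=0.1885, y'=-0.0433
  A cos θ + B sin θ = C:  -0.0985·cos θ + -0.5390·sin θ = -0.2347
  √(A²+B²)=0.5479;  θ2 = -1.7516+2.0135 ≈ 0.2619
rotate P by −φ3: (-0.1317, -0.1416, -0.5390)
  A=0.2217, B=-0.5390, C=(l²−L²−A²−y'²−z²)/(2L)=-0.3949
  θ3 = atan2(B,A) + arccos(C/0.5828) = 1.1346

θ₁ = 0.9601, θ₂ = 0.2619, θ₃ = 1.1346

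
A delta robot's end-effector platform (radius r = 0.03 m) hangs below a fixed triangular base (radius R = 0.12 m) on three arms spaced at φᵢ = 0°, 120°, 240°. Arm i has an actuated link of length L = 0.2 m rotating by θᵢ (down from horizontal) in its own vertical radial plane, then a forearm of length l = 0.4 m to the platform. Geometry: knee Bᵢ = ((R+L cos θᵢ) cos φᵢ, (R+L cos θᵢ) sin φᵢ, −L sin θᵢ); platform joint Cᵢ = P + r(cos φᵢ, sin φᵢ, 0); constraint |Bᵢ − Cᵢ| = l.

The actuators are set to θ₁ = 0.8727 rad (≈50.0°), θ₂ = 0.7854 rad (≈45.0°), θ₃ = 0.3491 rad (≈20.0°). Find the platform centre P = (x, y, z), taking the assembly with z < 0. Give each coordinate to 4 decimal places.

(-0.0644, -0.0765, -0.4254)

arm 1 at φ=0.0°: e+L cos θ1 = 0.2186;  S1 = (0.2186, 0.0000, -0.1532)
arm 2 at φ=120.0°: e+L cos θ2 = 0.2314;  S2 = (-0.1157, 0.2004, -0.1414)
arm 3 at φ=240.0°: e+L cos θ3 = 0.2779;  S3 = (-0.1390, -0.2407, -0.0684)
eliminate P² terms by subtracting sphere 1 from 2 and 3
linear system: -0.6685x+0.4008y = 0.0023−0.0236z; -0.7150x+-0.4814y = 0.0107−0.1696z
Cramer: x(z) = -0.0089+0.1304z;  y(z) = -0.0090+0.1586z
quadratic in z: (1.0422)z²+(0.2443)z+(-0.0847)=0, √Δ=0.6425 → z ∈ {-0.4254, 0.1911}; z = -0.4254 (taking z<0)
x = -0.0644, y = -0.0765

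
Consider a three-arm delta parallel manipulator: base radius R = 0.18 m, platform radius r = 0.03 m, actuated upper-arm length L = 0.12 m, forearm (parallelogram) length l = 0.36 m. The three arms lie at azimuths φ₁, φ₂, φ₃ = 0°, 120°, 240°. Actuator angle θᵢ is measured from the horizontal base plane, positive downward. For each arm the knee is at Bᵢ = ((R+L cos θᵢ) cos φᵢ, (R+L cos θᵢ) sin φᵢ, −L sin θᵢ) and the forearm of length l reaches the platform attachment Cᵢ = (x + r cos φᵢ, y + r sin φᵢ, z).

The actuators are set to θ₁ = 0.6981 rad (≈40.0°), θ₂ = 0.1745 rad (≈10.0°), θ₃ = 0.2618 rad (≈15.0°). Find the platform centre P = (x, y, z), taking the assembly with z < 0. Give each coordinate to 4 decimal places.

φ1=0.0°: virtual centre (0.2419, 0.0000, -0.0771), radius l
centre 2 = (0.2682·cos120.0°, 0.2682·sin120.0°, -0.0208) = (-0.1341, 0.2322, -0.0208)
centre 3 = (0.2659·cos240.0°, 0.2659·sin240.0°, -0.0311) = (-0.1330, -0.2303, -0.0311)
subtract pairs → two planes through P
linear system: -0.7520x+0.4645y = 0.0079−0.1126z; -0.7498x+-0.4606y = 0.0072−0.0921z
det = 0.6946;  x = -0.0100+0.1363z,  y = 0.0007+-0.0218z
into |P−centre ₁|² = l²: 1.0190z² + 0.0856z + -0.0602 = 0;  Δ = 0.2526;  z = -0.2886 or 0.2046 → z<0 root = -0.2886
x = -0.0494, y = 0.0070

(-0.0494, 0.0070, -0.2886)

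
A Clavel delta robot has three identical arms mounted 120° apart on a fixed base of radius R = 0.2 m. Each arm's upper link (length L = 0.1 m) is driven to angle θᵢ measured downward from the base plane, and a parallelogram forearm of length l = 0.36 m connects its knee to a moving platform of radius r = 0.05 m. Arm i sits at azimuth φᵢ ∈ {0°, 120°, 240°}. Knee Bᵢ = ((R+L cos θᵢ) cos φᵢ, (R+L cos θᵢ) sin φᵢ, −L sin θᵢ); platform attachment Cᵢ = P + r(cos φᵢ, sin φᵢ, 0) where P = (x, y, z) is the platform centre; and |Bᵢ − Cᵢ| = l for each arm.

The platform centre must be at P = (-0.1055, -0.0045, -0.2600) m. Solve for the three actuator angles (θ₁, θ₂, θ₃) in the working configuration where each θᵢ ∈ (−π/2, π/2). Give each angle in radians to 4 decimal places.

θ₁ = 0.9601, θ₂ = -0.2619, θ₃ = -0.3494

arm 1 (φ=0.0°): x'=-0.1055, y'=-0.0045
  A cos θ + B sin θ = C:  0.2555·cos θ + -0.2600·sin θ = -0.0665
  θ1 = atan2(B,A) + arccos(C/0.3645) = 0.9601
arm 2 (φ=120.0°): x'=0.0489, y'=0.0936
  e−x'=0.1011;  (l²−L²−(e−x')²−y'²−z²)/2L = 0.1650
  γ=atan2(-0.2600,0.1011)=-1.1998;  ψ=arccos(0.5915)=0.9378;  θ2=γ+ψ≈-0.2619
arm 3 (φ=240.0°): x'=0.0566, y'=-0.0891
  A=0.0934, B=-0.2600, C=(l²−L²−A²−y'²−z²)/(2L)=0.1767
  θ3 = atan2(B,A) + arccos(C/0.2763) = -0.3494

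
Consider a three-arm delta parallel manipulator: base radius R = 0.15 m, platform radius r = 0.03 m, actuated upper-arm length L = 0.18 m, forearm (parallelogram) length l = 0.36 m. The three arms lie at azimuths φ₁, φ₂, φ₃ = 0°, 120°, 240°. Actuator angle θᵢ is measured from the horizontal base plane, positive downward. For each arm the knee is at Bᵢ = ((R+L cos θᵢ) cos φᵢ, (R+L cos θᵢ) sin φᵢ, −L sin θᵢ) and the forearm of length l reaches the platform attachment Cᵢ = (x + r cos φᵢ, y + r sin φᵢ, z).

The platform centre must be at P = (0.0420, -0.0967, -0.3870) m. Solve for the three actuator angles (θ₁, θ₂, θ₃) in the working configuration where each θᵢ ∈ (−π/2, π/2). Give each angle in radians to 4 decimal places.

θ₁ = 0.6978, θ₂ = 1.2215, θ₃ = 0.6109

rotate P by −φ1: (0.0420, -0.0967, -0.3870)
  e−x'=0.0780;  (l²−L²−(e−x')²−y'²−z²)/2L = -0.1889
  γ=atan2(-0.3870,0.0780)=-1.3719;  ψ=arccos(-0.4785)=2.0697;  θ1=γ+ψ≈0.6978
φ2=120.0° → target in arm frame (-0.1047, 0.0120)
  A=0.2247, B=-0.3870, C=(l²−L²−A²−y'²−z²)/(2L)=-0.2867
  θ2 = atan2(B,A) + arccos(C/0.4475) = 1.2215
rotate P by −φ3: (0.0627, 0.0847, -0.3870)
  A=0.0573, B=-0.3870, C=(l²−L²−A²−y'²−z²)/(2L)=-0.1751
  √(A²+B²)=0.3912;  θ3 = -1.4239+2.0348 ≈ 0.6109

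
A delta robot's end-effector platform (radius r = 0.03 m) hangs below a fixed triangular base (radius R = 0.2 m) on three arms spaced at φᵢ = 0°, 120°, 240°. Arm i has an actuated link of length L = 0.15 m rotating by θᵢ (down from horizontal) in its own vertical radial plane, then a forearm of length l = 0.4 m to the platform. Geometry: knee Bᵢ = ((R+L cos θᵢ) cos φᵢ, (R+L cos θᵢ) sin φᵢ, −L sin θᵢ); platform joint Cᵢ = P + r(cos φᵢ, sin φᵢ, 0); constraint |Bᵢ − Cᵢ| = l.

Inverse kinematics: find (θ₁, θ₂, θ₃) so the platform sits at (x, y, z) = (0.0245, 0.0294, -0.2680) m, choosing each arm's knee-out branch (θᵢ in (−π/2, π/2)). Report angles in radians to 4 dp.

φ1=0.0° → target in arm frame (0.0245, 0.0294)
  A cos θ + B sin θ = C:  0.1455·cos θ + -0.2680·sin θ = 0.1455
  θ1 = atan2(B,A) + arccos(C/0.3049) = 0.0001
arm 2 (φ=120.0°): x'=0.0132, y'=-0.0359
  A=0.1568, B=-0.2680, C=(l²−L²−A²−y'²−z²)/(2L)=0.1327
  √(A²+B²)=0.3105;  θ2 = -1.0415+1.1293 ≈ 0.0878
arm 3 (φ=240.0°): x'=-0.0377, y'=0.0065
  A cos θ + B sin θ = C:  0.2077·cos θ + -0.2680·sin θ = 0.0750
  √(A²+B²)=0.3391;  θ3 = -0.9115+1.3479 ≈ 0.4364

θ₁ = 0.0001, θ₂ = 0.0878, θ₃ = 0.4364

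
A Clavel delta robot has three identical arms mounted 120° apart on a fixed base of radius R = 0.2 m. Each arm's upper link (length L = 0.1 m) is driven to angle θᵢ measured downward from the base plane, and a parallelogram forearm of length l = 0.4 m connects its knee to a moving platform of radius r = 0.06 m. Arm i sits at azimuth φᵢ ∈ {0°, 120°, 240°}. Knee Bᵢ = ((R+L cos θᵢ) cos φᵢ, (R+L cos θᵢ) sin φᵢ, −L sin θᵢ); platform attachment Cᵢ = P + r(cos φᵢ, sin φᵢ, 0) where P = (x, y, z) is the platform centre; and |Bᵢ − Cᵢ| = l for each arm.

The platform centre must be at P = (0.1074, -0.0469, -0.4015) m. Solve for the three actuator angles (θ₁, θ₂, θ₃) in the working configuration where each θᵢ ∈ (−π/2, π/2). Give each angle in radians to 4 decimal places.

θ₁ = 0.2615, θ₂ = 1.3963, θ₃ = 0.9597

rotate P by −φ1: (0.1074, -0.0469, -0.4015)
  e−x'=0.0326;  (l²−L²−(e−x')²−y'²−z²)/2L = -0.0723
  √(A²+B²)=0.4028;  θ1 = -1.4898+1.7513 ≈ 0.2615
rotate P by −φ2: (-0.0943, -0.0696, -0.4015)
  A=0.2343, B=-0.4015, C=(l²−L²−A²−y'²−z²)/(2L)=-0.3547
  γ=atan2(-0.4015,0.2343)=-1.0425;  ψ=arccos(-0.7631)=2.4388;  θ2=γ+ψ≈1.3963
φ3=240.0° → target in arm frame (-0.0131, 0.1165)
  e−x'=0.1531;  (l²−L²−(e−x')²−y'²−z²)/2L = -0.2410
  θ3 = atan2(B,A) + arccos(C/0.4297) = 0.9597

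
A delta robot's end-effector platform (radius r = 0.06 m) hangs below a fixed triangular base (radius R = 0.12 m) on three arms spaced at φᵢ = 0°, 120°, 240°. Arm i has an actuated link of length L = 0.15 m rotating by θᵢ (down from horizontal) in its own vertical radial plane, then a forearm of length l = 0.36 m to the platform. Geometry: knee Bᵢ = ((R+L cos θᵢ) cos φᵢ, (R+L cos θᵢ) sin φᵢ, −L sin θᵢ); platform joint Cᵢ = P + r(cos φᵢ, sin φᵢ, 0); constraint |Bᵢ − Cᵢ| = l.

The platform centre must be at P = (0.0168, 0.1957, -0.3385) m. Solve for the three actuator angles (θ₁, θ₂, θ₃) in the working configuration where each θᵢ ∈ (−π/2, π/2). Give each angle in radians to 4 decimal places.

rotate P by −φ1: (0.0168, 0.1957, -0.3385)
  A=0.0432, B=-0.3385, C=(l²−L²−A²−y'²−z²)/(2L)=-0.1588
  √(A²+B²)=0.3412;  θ1 = -1.4439+2.0549 ≈ 0.6110
arm 2 (φ=120.0°): x'=0.1611, y'=-0.1124
  e−x'=-0.1011;  (l²−L²−(e−x')²−y'²−z²)/2L = -0.1011
  γ=atan2(-0.3385,-0.1011)=-1.8610;  ψ=arccos(-0.2862)=1.8611;  θ2=γ+ψ≈0.0001
rotate P by −φ3: (-0.1779, -0.0833, -0.3385)
  A=0.2379, B=-0.3385, C=(l²−L²−A²−y'²−z²)/(2L)=-0.2367
  √(A²+B²)=0.4137;  θ3 = -0.9582+2.1799 ≈ 1.2216

θ₁ = 0.6110, θ₂ = 0.0001, θ₃ = 1.2216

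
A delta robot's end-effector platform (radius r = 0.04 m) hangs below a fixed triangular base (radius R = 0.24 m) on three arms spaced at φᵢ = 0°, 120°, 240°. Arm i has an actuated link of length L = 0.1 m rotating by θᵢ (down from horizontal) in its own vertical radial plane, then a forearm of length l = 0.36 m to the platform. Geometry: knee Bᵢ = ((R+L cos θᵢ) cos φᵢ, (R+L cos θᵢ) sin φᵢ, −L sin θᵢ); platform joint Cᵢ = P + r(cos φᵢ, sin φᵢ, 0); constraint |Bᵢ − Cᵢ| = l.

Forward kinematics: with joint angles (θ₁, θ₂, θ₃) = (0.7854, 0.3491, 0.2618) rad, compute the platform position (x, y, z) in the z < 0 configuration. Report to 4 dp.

arm 1 at φ=0.0°: e+L cos θ1 = 0.2707;  S1 = (0.2707, 0.0000, -0.0707)
arm 2 at φ=120.0°: e+L cos θ2 = 0.2940;  S2 = (-0.1470, 0.2546, -0.0342)
S3 = (0.2966·cos240.0°, 0.2966·sin240.0°, -0.0259) = (-0.1483, -0.2569, -0.0259)
subtract pairs → two planes through P
[-0.8354 0.5092 0.0730]·P = 0.0093;  [-0.8380 -0.5137 0.0897]·P = 0.0104
det = 0.8558;  x = -0.0117+0.0972z,  y = -0.0010+0.0160z
quadratic in z: (1.0097)z²+(0.0865)z+(-0.0448)=0, √Δ=0.4342 → z ∈ {-0.2578, 0.1722}; z = -0.2578 (taking z<0)
x = -0.0368, y = -0.0051

(-0.0368, -0.0051, -0.2578)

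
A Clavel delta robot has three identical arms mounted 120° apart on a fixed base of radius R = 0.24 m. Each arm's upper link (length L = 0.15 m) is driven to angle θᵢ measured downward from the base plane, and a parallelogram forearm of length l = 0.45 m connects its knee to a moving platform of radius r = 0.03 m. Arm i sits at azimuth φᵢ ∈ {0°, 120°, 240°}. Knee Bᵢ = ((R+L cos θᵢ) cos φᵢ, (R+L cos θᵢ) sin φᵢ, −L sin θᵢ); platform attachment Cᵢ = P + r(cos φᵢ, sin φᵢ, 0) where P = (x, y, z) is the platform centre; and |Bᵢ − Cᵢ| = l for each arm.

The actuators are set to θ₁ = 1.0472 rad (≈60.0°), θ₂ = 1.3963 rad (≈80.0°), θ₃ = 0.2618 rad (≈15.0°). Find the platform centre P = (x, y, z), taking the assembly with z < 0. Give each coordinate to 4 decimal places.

(-0.0249, -0.1366, -0.4262)

φ1=0.0°: virtual centre (0.2850, 0.0000, -0.1299), radius l
O2 = (0.2360·cos120.0°, 0.2360·sin120.0°, -0.1477) = (-0.1180, 0.2044, -0.1477)
φ3=240.0°: virtual centre (-0.1774, -0.3073, -0.0388), radius l
eliminate P² terms by subtracting sphere 1 from 2 and 3
plane₁₂: -0.8060x+0.4088y+-0.0356z = -0.0206
Cramer: x(z) = 0.0007+0.0602z;  y(z) = -0.0489+0.2058z
into |P−O₁|² = l²: 1.0460z² + 0.2055z + -0.1024 = 0;  Δ = 0.4708;  z = -0.4262 or 0.2298 → z<0 root = -0.4262
x = -0.0249, y = -0.1366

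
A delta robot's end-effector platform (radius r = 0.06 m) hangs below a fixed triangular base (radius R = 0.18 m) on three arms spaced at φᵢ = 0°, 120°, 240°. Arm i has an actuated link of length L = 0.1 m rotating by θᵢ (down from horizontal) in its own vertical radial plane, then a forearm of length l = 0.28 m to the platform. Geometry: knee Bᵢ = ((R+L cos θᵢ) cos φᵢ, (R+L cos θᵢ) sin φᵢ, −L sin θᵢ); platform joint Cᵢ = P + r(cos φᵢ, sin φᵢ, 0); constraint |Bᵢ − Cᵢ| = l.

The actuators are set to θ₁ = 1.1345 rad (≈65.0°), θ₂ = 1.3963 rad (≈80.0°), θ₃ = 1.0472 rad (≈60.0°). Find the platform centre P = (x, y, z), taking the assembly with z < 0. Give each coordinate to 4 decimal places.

(0.0086, -0.0297, -0.3228)

φ1=0.0°: virtual centre (0.1623, 0.0000, -0.0906), radius l
arm 2 at φ=120.0°: ρ2 = 0.1374;  O2 = (-0.0687, 0.1190, -0.0985)
O3 = (0.1700·cos240.0°, 0.1700·sin240.0°, -0.0866) = (-0.0850, -0.1472, -0.0866)
subtract pairs → two planes through P
linear system: -0.4619x+0.2379y = -0.0060−-0.0157z; -0.4945x+-0.2944y = 0.0019−0.0081z
Cramer: x(z) = 0.0052-0.0107z;  y(z) = -0.0150+0.0453z
into |P−O₁|² = l²: 1.0022z² + 0.1833z + -0.0453 = 0;  Δ = 0.2151;  z = -0.3228 or 0.1400 → z<0 root = -0.3228
x = 0.0086, y = -0.0297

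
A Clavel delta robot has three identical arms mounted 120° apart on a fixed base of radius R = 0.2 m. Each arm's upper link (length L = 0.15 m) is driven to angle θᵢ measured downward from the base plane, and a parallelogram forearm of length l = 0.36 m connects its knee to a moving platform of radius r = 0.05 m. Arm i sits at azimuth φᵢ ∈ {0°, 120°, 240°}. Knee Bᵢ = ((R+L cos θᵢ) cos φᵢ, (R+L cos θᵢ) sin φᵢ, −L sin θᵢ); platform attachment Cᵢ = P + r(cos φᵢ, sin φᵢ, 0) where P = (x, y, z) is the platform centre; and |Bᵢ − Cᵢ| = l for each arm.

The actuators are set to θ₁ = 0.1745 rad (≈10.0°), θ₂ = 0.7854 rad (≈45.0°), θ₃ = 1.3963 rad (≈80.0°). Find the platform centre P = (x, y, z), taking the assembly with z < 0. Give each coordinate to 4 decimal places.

(0.1185, 0.0812, -0.3275)

φ1=0.0°: virtual centre (0.2977, 0.0000, -0.0260), radius l
S2 = (0.2561·cos120.0°, 0.2561·sin120.0°, -0.1061) = (-0.1280, 0.2218, -0.1061)
S3 = (0.1760·cos240.0°, 0.1760·sin240.0°, -0.1477) = (-0.0880, -0.1525, -0.1477)
|S₂|²−|S₁|² = -0.0125;  |S₃|²−|S₁|² = -0.0365
plane₁₂: -0.8515x+0.4435y+-0.1600z = -0.0125
det = 0.6018;  x = 0.0332+-0.2604z,  y = 0.0356+-0.1392z
sphere 1 gives Az²+Bz+C=0 with A=1.0872, B=0.1799, C=-0.0577;  B²−4AC=0.2833;  roots -0.3275, 0.1620;  negative root z = -0.3275
x = 0.1185, y = 0.0812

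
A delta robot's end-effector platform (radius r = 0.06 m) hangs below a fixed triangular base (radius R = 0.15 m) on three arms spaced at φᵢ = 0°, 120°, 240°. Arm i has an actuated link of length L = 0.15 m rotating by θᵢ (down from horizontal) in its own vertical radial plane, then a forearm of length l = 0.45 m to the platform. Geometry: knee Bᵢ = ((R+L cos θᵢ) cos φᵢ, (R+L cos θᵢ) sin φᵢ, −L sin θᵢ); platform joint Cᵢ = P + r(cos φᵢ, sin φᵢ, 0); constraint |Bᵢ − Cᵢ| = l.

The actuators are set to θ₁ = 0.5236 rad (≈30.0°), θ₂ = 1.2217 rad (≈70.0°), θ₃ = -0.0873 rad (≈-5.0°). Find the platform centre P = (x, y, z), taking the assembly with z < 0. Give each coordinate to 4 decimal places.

(0.0240, -0.2233, -0.4130)

arm 1 at φ=0.0°: (R−r)+L cos θ1 = 0.2199;  O1 = (0.2199, 0.0000, -0.0750)
φ2=120.0°: virtual centre (-0.0707, 0.1224, -0.1410), radius l
O3 = (0.2394·cos240.0°, 0.2394·sin240.0°, 0.0131) = (-0.1197, -0.2074, 0.0131)
subtract pairs → two planes through P
[-0.5811 0.2448 -0.1319]·P = -0.0141;  [-0.6792 -0.4147 0.1762]·P = 0.0035
Cramer: x(z) = 0.0123-0.0285z;  y(z) = -0.0286+0.4714z
into |P−O₁|² = l²: 1.2230z² + 0.1348z + -0.1530 = 0;  Δ = 0.7664;  z = -0.4130 or 0.3028 → z<0 root = -0.4130
x = 0.0240, y = -0.2233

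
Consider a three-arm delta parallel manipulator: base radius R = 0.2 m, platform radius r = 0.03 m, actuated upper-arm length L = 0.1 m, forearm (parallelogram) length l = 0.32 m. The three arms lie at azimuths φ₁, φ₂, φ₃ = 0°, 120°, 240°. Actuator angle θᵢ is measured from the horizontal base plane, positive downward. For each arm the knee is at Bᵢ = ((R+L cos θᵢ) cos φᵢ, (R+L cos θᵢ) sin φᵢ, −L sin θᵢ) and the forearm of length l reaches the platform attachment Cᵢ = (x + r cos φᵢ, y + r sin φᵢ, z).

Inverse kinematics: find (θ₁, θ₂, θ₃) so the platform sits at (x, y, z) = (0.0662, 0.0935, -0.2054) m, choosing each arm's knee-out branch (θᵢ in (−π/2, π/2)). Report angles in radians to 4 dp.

arm 1 (φ=0.0°): x'=0.0662, y'=0.0935
  e−x'=0.1038;  (l²−L²−(e−x')²−y'²−z²)/2L = 0.1535
  γ=atan2(-0.2054,0.1038)=-1.1029;  ψ=arccos(0.6669)=0.8408;  θ1=γ+ψ≈-0.2621
rotate P by −φ2: (0.0479, -0.1041, -0.2054)
  A=0.1221, B=-0.2054, C=(l²−L²−A²−y'²−z²)/(2L)=0.1223
  √(A²+B²)=0.2390;  θ2 = -1.0344+1.0335 ≈ -0.0009
rotate P by −φ3: (-0.1141, 0.0106, -0.2054)
  A cos θ + B sin θ = C:  0.2841·cos θ + -0.2054·sin θ = -0.1530
  θ3 = atan2(B,A) + arccos(C/0.3506) = 1.3964

θ₁ = -0.2621, θ₂ = -0.0009, θ₃ = 1.3964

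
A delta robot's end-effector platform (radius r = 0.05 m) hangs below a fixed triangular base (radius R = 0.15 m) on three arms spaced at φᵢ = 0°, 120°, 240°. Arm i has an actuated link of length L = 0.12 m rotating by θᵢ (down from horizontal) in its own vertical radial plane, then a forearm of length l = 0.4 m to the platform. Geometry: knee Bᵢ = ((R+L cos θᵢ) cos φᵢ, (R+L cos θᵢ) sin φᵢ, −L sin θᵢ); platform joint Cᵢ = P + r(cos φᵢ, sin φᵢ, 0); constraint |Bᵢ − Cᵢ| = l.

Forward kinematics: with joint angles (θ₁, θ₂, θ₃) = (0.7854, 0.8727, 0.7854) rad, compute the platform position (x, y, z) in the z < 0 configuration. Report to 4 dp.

φ1=0.0°: virtual centre (0.1849, 0.0000, -0.0849), radius l
φ2=120.0°: virtual centre (-0.0886, 0.1534, -0.0919), radius l
centre 3 = (0.1849·cos240.0°, 0.1849·sin240.0°, -0.0849) = (-0.0924, -0.1601, -0.0849)
eliminate P² terms by subtracting sphere 1 from 2 and 3
plane₁₂: -0.5468x+0.3068y+-0.0142z = -0.0015
Cramer: x(z) = 0.0014-0.0131z;  y(z) = -0.0025+0.0227z
sphere 1 gives Az²+Bz+C=0 with A=1.0007, B=0.1744, C=-0.1192;  B²−4AC=0.5073;  roots -0.4430, 0.2688;  negative root z = -0.4430
x = 0.0072, y = -0.0126

(0.0072, -0.0126, -0.4430)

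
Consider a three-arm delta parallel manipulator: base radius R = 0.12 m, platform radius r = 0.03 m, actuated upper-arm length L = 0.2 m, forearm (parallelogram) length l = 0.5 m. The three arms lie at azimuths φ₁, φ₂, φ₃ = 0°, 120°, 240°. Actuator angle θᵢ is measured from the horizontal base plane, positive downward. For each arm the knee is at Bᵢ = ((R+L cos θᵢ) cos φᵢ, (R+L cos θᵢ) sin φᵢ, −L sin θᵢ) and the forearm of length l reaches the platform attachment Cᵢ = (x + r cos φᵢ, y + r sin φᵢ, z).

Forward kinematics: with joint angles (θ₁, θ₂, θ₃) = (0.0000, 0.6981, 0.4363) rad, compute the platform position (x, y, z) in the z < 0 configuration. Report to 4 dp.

(0.1282, -0.0561, -0.4698)

arm 1 at φ=0.0°: e+L cos θ1 = 0.2900;  S1 = (0.2900, 0.0000, 0.0000)
S2 = (0.2432·cos120.0°, 0.2432·sin120.0°, -0.1286) = (-0.1216, 0.2106, -0.1286)
arm 3 at φ=240.0°: e+L cos θ3 = 0.2713;  S3 = (-0.1356, -0.2349, -0.0845)
subtract pairs → two planes through P
plane₁₂: -0.8232x+0.4213y+-0.2571z = -0.0084
det = 0.7454;  x = 0.0072+-0.2576z,  y = -0.0059+0.1069z
quadratic in z: (1.0778)z²+(0.1444)z+(-0.1700)=0, √Δ=0.8682 → z ∈ {-0.4698, 0.3358}; z = -0.4698 (taking z<0)
x = 0.1282, y = -0.0561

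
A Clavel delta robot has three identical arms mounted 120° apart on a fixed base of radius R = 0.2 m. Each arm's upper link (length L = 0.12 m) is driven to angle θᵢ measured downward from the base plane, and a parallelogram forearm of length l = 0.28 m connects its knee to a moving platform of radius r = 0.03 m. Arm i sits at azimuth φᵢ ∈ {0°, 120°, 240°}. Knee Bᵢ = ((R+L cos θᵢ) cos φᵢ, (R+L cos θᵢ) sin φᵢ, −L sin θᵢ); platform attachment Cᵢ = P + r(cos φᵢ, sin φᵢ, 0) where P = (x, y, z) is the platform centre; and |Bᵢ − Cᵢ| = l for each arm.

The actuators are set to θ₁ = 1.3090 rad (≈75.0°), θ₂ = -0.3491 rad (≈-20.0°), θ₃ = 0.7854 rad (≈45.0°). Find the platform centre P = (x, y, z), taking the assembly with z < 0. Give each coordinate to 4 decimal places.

(-0.0734, 0.0473, -0.1453)

O1 = (0.2011·cos0.0°, 0.2011·sin0.0°, -0.1159) = (0.2011, 0.0000, -0.1159)
φ2=120.0°: virtual centre (-0.1414, 0.2449, 0.0410), radius l
arm 3 at φ=240.0°: (R−r)+L cos θ3 = 0.2549;  O3 = (-0.1274, -0.2207, -0.0849)
subtract pairs → two planes through P
plane₁₂: -0.6849x+0.4898y+0.3139z = 0.0278
det = 0.6241;  x = -0.0340+0.2708z,  y = 0.0092+-0.2623z
into |P−O₁|² = l²: 1.1421z² + 0.0997z + -0.0096 = 0;  Δ = 0.0539;  z = -0.1453 or 0.0580 → z<0 root = -0.1453
x = -0.0734, y = 0.0473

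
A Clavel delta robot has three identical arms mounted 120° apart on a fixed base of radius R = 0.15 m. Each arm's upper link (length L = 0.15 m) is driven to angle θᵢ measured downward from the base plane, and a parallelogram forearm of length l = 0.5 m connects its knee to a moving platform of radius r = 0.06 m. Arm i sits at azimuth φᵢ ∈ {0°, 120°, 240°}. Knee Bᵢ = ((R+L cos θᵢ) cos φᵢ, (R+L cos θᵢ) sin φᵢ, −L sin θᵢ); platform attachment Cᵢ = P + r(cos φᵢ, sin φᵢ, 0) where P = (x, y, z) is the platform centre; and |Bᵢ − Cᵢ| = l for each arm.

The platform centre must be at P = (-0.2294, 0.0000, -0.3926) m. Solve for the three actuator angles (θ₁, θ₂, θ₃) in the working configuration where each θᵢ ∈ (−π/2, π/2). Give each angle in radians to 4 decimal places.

θ₁ = 0.8728, θ₂ = -0.3488, θ₃ = -0.3488

φ1=0.0° → target in arm frame (-0.2294, 0.0000)
  e−x'=0.3194;  (l²−L²−(e−x')²−y'²−z²)/2L = -0.0955
  √(A²+B²)=0.5061;  θ1 = -0.8878+1.7606 ≈ 0.8728
rotate P by −φ2: (0.1147, 0.1987, -0.3926)
  A cos θ + B sin θ = C:  -0.0247·cos θ + -0.3926·sin θ = 0.1110
  √(A²+B²)=0.3934;  θ2 = -1.6336+1.2849 ≈ -0.3488
arm 3 (φ=240.0°): x'=0.1147, y'=-0.1987
  A=-0.0247, B=-0.3926, C=(l²−L²−A²−y'²−z²)/(2L)=0.1110
  θ3 = atan2(B,A) + arccos(C/0.3934) = -0.3488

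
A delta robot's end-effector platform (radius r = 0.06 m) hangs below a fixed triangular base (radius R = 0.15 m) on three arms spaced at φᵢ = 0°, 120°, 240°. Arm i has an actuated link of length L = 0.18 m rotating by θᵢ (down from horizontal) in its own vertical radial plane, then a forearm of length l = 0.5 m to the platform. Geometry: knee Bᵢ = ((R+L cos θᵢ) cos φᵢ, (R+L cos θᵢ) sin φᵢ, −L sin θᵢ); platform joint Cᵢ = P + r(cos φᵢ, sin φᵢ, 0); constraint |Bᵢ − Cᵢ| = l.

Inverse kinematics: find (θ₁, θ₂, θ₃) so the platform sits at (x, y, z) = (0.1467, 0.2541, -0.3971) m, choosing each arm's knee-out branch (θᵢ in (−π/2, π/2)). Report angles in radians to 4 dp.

θ₁ = -0.0873, θ₂ = -0.0873, θ₃ = 1.2215

φ1=0.0° → target in arm frame (0.1467, 0.2541)
  A cos θ + B sin θ = C:  -0.0567·cos θ + -0.3971·sin θ = -0.0219
  √(A²+B²)=0.4011;  θ1 = -1.7126+1.6253 ≈ -0.0873
φ2=120.0° → target in arm frame (0.1467, -0.2541)
  A cos θ + B sin θ = C:  -0.0567·cos θ + -0.3971·sin θ = -0.0219
  √(A²+B²)=0.4011;  θ2 = -1.7126+1.6253 ≈ -0.0873
rotate P by −φ3: (-0.2934, 0.0000, -0.3971)
  A cos θ + B sin θ = C:  0.3834·cos θ + -0.3971·sin θ = -0.2419
  θ3 = atan2(B,A) + arccos(C/0.5520) = 1.2215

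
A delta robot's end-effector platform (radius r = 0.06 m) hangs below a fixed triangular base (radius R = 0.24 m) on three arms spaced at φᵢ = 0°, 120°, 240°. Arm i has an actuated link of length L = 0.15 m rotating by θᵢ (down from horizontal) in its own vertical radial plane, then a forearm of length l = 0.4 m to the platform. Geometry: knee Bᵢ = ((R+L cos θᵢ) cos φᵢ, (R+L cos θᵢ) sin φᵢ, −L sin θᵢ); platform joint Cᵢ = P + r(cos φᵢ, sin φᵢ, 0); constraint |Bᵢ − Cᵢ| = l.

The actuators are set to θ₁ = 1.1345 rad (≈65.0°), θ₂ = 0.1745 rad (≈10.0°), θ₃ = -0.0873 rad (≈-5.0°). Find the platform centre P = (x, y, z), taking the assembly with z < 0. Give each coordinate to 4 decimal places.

(-0.1277, -0.0199, -0.2839)

centre 1 = (0.2434·cos0.0°, 0.2434·sin0.0°, -0.1359) = (0.2434, 0.0000, -0.1359)
φ2=120.0°: virtual centre (-0.1639, 0.2838, -0.0260), radius l
arm 3 at φ=240.0°: ρ3 = 0.3294;  centre 3 = (-0.1647, -0.2853, 0.0131)
eliminate P² terms by subtracting sphere 1 from 2 and 3
linear system: -0.8145x+0.5676y = 0.0304−0.2198z; -0.8162x+-0.5706y = 0.0310−0.2981z
Cramer: x(z) = -0.0376+0.3174z;  y(z) = -0.0005+0.0683z
into |P−centre ₁|² = l²: 1.1054z² + 0.0934z + -0.0626 = 0;  Δ = 0.2853;  z = -0.2839 or 0.1994 → z<0 root = -0.2839
x = -0.1277, y = -0.0199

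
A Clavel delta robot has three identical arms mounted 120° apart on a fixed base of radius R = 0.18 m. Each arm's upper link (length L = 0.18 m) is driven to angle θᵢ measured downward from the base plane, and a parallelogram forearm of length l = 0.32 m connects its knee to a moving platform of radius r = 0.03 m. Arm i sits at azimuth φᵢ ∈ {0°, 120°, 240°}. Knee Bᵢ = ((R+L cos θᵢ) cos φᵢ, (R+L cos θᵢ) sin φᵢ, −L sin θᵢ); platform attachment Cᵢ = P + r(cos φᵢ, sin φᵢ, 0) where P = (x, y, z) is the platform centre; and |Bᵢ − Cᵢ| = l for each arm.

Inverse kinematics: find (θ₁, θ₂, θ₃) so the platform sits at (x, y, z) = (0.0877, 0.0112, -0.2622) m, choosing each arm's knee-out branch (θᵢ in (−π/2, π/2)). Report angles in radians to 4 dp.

arm 1 (φ=0.0°): x'=0.0877, y'=0.0112
  A cos θ + B sin θ = C:  0.0623·cos θ + -0.2622·sin θ = -0.0077
  γ=atan2(-0.2622,0.0623)=-1.3375;  ψ=arccos(-0.0284)=1.5992;  θ1=γ+ψ≈0.2617
arm 2 (φ=120.0°): x'=-0.0342, y'=-0.0816
  e−x'=0.1842;  (l²−L²−(e−x')²−y'²−z²)/2L = -0.1092
  θ2 = atan2(B,A) + arccos(C/0.3204) = 0.9601
φ3=240.0° → target in arm frame (-0.0535, 0.0704)
  e−x'=0.2035;  (l²−L²−(e−x')²−y'²−z²)/2L = -0.1254
  γ=atan2(-0.2622,0.2035)=-0.9107;  ψ=arccos(-0.3777)=1.9581;  θ3=γ+ψ≈1.0474

θ₁ = 0.2617, θ₂ = 0.9601, θ₃ = 1.0474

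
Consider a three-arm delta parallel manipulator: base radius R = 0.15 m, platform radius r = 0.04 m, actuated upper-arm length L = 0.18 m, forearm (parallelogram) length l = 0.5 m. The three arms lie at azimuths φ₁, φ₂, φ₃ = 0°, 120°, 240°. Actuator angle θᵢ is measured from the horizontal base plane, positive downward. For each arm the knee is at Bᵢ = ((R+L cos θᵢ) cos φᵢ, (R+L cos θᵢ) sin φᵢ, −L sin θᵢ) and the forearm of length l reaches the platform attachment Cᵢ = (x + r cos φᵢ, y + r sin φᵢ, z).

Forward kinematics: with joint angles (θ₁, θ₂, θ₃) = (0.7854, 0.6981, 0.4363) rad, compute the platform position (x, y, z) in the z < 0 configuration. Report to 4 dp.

S1 = (0.2373·cos0.0°, 0.2373·sin0.0°, -0.1273) = (0.2373, 0.0000, -0.1273)
φ2=120.0°: virtual centre (-0.1239, 0.2147, -0.1157), radius l
S3 = (0.2731·cos240.0°, 0.2731·sin240.0°, -0.0761) = (-0.1366, -0.2365, -0.0761)
eliminate P² terms by subtracting sphere 1 from 2 and 3
linear system: -0.7224x+0.4294y = 0.0023−0.0232z; -0.7477x+-0.4731y = 0.0079−0.1024z
Cramer: x(z) = -0.0068+0.0829z;  y(z) = -0.0060+0.0855z
into |P−S₁|² = l²: 1.0142z² + 0.2131z + -0.1742 = 0;  Δ = 0.7521;  z = -0.5326 or 0.3225 → z<0 root = -0.5326
x = -0.0509, y = -0.0515

(-0.0509, -0.0515, -0.5326)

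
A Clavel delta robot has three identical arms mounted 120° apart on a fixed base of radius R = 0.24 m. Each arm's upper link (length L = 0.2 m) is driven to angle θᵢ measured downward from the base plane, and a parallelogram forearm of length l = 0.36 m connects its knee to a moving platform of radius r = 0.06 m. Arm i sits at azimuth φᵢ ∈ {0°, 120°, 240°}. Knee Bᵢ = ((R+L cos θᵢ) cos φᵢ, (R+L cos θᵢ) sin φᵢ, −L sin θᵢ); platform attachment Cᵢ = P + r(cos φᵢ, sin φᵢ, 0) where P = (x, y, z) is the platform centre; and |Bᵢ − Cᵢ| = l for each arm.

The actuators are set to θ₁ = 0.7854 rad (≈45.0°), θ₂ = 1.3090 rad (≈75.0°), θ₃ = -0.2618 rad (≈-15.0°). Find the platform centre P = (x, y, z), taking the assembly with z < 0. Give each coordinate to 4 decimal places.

(-0.0044, -0.1415, -0.2000)

φ1=0.0°: virtual centre (0.3214, 0.0000, -0.1414), radius l
φ2=120.0°: virtual centre (-0.1159, 0.2007, -0.1932), radius l
arm 3 at φ=240.0°: ρ3 = 0.3732;  centre 3 = (-0.1866, -0.3232, 0.0518)
eliminate P² terms by subtracting sphere 1 from 2 and 3
linear system: -0.8746x+0.4014y = -0.0323−-0.1035z; -1.0160x+-0.6464y = 0.0186−0.3864z
det = 0.9732;  x = 0.0138+0.0906z,  y = -0.0504+0.4553z
into |P−centre ₁|² = l²: 1.2155z² + 0.1811z + -0.0124 = 0;  Δ = 0.0931;  z = -0.2000 or 0.0510 → z<0 root = -0.2000
x = -0.0044, y = -0.1415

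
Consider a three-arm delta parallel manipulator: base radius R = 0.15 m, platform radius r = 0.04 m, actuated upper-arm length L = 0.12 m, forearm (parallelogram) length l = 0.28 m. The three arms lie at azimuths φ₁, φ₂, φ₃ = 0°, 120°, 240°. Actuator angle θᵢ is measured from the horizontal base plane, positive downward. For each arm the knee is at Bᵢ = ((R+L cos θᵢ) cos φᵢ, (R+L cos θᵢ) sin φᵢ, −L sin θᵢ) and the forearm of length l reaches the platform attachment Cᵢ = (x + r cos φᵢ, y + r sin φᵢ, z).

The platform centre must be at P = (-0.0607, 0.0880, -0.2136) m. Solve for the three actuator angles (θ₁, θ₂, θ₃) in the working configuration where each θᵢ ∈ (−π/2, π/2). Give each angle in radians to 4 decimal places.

θ₁ = 0.9601, θ₂ = -0.3487, θ₃ = 0.8729

φ1=0.0° → target in arm frame (-0.0607, 0.0880)
  A cos θ + B sin θ = C:  0.1707·cos θ + -0.2136·sin θ = -0.0771
  γ=atan2(-0.2136,0.1707)=-0.8966;  ψ=arccos(-0.2820)=1.8567;  θ1=γ+ψ≈0.9601
arm 2 (φ=120.0°): x'=0.1066, y'=0.0086
  A=0.0034, B=-0.2136, C=(l²−L²−A²−y'²−z²)/(2L)=0.0762
  γ=atan2(-0.2136,0.0034)=-1.5547;  ψ=arccos(0.3567)=1.2060;  θ2=γ+ψ≈-0.3487
rotate P by −φ3: (-0.0459, -0.0966, -0.2136)
  e−x'=0.1559;  (l²−L²−(e−x')²−y'²−z²)/2L = -0.0635
  θ3 = atan2(B,A) + arccos(C/0.2644) = 0.8729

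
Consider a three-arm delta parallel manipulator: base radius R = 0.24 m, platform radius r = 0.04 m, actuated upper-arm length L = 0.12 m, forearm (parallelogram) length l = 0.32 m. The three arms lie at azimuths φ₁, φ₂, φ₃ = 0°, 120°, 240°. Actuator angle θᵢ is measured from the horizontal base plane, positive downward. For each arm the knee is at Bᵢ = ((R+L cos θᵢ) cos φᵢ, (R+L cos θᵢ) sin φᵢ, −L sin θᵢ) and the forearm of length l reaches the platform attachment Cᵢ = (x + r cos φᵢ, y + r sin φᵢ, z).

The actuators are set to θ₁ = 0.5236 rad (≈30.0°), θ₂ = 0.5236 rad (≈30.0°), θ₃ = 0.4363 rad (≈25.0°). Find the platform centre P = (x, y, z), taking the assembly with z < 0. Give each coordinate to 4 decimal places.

(-0.0026, -0.0045, -0.1518)

arm 1 at φ=0.0°: (R−r)+L cos θ1 = 0.3039;  S1 = (0.3039, 0.0000, -0.0600)
arm 2 at φ=120.0°: (R−r)+L cos θ2 = 0.3039;  S2 = (-0.1520, 0.2632, -0.0600)
S3 = (0.3088·cos240.0°, 0.3088·sin240.0°, -0.0507) = (-0.1544, -0.2674, -0.0507)
|S₂|²−|S₁|² = 0.0000;  |S₃|²−|S₁|² = 0.0019
linear system: -0.9118x+0.5264y = 0.0000−0.0000z; -0.9166x+-0.5348y = 0.0019−0.0186z
det = 0.9701;  x = -0.0010+0.0101z,  y = -0.0018+0.0175z
into |P−S₁|² = l²: 1.0004z² + 0.1138z + -0.0058 = 0;  Δ = 0.0361;  z = -0.1518 or 0.0381 → z<0 root = -0.1518
x = -0.0026, y = -0.0045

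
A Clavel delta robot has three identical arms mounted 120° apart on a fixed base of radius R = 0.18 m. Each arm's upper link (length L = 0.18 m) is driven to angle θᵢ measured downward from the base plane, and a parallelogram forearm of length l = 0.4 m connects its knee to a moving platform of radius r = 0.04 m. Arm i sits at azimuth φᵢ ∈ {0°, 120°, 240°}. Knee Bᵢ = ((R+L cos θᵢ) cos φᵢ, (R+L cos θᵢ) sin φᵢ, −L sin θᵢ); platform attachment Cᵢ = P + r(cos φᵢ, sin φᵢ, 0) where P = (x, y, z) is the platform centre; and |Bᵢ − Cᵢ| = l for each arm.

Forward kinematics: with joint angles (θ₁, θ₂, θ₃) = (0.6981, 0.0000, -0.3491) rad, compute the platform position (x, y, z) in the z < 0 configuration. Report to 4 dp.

(-0.0971, -0.0267, -0.2524)

arm 1 at φ=0.0°: e+L cos θ1 = 0.2779;  O1 = (0.2779, 0.0000, -0.1157)
φ2=120.0°: virtual centre (-0.1600, 0.2771, 0.0000), radius l
arm 3 at φ=240.0°: e+L cos θ3 = 0.3091;  O3 = (-0.1546, -0.2677, 0.0616)
subtract pairs → two planes through P
plane₁₂: -0.8758x+0.5543y+0.2314z = 0.0118
det = 0.9483;  x = -0.0118+0.3379z,  y = 0.0027+0.1164z
into |P−O₁|² = l²: 1.1277z² + 0.0363z + -0.0627 = 0;  Δ = 0.2842;  z = -0.2524 or 0.2203 → z<0 root = -0.2524
x = -0.0971, y = -0.0267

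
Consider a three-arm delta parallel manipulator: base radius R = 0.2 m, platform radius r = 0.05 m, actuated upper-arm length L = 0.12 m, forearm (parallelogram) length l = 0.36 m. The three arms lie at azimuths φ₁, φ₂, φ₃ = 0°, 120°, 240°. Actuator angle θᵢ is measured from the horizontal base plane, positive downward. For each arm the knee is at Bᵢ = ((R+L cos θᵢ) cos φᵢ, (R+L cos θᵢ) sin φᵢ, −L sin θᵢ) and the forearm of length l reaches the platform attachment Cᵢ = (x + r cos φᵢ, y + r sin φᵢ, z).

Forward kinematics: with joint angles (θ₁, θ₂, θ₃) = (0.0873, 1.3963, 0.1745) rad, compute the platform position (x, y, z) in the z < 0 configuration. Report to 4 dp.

φ1=0.0°: virtual centre (0.2695, 0.0000, -0.0105), radius l
φ2=120.0°: virtual centre (-0.0854, 0.1479, -0.1182), radius l
S3 = (0.2682·cos240.0°, 0.2682·sin240.0°, -0.0208) = (-0.1341, -0.2322, -0.0208)
eliminate P² terms by subtracting sphere 1 from 2 and 3
plane₁₂: -0.7099x+0.2959y+-0.2154z = -0.0296
Cramer: x(z) = 0.0244-0.1868z;  y(z) = -0.0415+0.2799z
into |P−S₁|² = l²: 1.1133z² + 0.0892z + -0.0677 = 0;  Δ = 0.3093;  z = -0.2899 or 0.2097 → z<0 root = -0.2899
x = 0.0785, y = -0.1227

(0.0785, -0.1227, -0.2899)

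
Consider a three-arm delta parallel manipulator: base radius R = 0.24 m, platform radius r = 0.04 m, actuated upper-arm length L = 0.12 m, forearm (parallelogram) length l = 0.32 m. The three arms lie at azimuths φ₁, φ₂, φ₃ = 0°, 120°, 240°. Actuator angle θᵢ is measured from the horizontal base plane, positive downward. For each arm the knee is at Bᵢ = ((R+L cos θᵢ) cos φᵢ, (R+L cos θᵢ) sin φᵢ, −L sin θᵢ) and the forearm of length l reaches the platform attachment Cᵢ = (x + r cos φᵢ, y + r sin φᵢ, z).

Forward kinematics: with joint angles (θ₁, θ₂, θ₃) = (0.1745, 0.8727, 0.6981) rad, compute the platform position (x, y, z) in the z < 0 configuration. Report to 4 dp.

(0.0393, -0.0119, -0.1773)

arm 1 at φ=0.0°: e+L cos θ1 = 0.3182;  S1 = (0.3182, 0.0000, -0.0208)
arm 2 at φ=120.0°: e+L cos θ2 = 0.2771;  S2 = (-0.1386, 0.2400, -0.0919)
φ3=240.0°: virtual centre (-0.1460, -0.2528, -0.0771), radius l
eliminate P² terms by subtracting sphere 1 from 2 and 3
plane₁₂: -0.9135x+0.4800y+-0.1422z = -0.0164
det = 0.9075;  x = 0.0147+-0.1388z,  y = -0.0062+0.0321z
into |P−S₁|² = l²: 1.0203z² + 0.1255z + -0.0098 = 0;  Δ = 0.0559;  z = -0.1773 or 0.0543 → z<0 root = -0.1773
x = 0.0393, y = -0.0119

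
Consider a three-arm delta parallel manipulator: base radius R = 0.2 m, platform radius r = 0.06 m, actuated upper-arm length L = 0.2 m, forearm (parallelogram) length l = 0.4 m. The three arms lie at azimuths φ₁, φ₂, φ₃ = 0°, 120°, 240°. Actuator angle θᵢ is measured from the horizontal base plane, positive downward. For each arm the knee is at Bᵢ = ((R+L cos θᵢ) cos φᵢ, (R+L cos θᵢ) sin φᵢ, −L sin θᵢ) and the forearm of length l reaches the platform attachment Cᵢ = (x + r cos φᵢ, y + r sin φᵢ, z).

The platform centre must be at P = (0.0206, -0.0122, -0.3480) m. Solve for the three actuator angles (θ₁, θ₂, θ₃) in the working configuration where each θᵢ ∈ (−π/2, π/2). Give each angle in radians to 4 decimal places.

rotate P by −φ1: (0.0206, -0.0122, -0.3480)
  A=0.1194, B=-0.3480, C=(l²−L²−A²−y'²−z²)/(2L)=-0.0388
  θ1 = atan2(B,A) + arccos(C/0.3679) = 0.4361
rotate P by −φ2: (-0.0209, -0.0117, -0.3480)
  A cos θ + B sin θ = C:  0.1609·cos θ + -0.3480·sin θ = -0.0678
  γ=atan2(-0.3480,0.1609)=-1.1378;  ψ=arccos(-0.1768)=1.7486;  θ2=γ+ψ≈0.6108
φ3=240.0° → target in arm frame (0.0003, 0.0239)
  A cos θ + B sin θ = C:  0.1397·cos θ + -0.3480·sin θ = -0.0530
  θ3 = atan2(B,A) + arccos(C/0.3750) = 0.5237

θ₁ = 0.4361, θ₂ = 0.6108, θ₃ = 0.5237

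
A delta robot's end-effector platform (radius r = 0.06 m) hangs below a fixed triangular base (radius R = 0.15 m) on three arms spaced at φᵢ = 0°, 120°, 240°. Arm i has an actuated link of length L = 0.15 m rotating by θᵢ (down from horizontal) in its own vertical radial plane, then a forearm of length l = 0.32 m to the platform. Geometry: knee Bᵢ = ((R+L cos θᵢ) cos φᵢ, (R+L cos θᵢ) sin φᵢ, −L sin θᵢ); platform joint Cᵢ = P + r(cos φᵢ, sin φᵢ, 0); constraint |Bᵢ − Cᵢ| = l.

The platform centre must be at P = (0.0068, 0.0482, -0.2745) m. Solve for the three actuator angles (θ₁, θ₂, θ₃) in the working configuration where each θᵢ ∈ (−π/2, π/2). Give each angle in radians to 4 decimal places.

θ₁ = 0.3489, θ₂ = 0.1743, θ₃ = 0.6111

rotate P by −φ1: (0.0068, 0.0482, -0.2745)
  e−x'=0.0832;  (l²−L²−(e−x')²−y'²−z²)/2L = -0.0157
  γ=atan2(-0.2745,0.0832)=-1.2765;  ψ=arccos(-0.0546)=1.6254;  θ1=γ+ψ≈0.3489
φ2=120.0° → target in arm frame (0.0383, -0.0300)
  e−x'=0.0517;  (l²−L²−(e−x')²−y'²−z²)/2L = 0.0033
  θ2 = atan2(B,A) + arccos(C/0.2793) = 0.1743
rotate P by −φ3: (-0.0451, -0.0182, -0.2745)
  A=0.1351, B=-0.2745, C=(l²−L²−A²−y'²−z²)/(2L)=-0.0468
  θ3 = atan2(B,A) + arccos(C/0.3060) = 0.6111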